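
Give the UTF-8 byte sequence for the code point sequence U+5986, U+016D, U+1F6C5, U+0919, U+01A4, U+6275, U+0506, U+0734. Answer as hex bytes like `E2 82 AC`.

E5 A6 86 C5 AD F0 9F 9B 85 E0 A4 99 C6 A4 E6 89 B5 D4 86 DC B4

U+5986: 3-byte form → E5 A6 86.
U+016D: 2-byte form → C5 AD.
U+1F6C5: 4-byte form → F0 9F 9B 85.
U+0919: 3-byte form → E0 A4 99.
U+01A4: 2-byte form → C6 A4.
U+6275: 3-byte form → E6 89 B5.
U+0506: 2-byte form → D4 86.
U+0734: 2-byte form → DC B4.
Concatenated (21 bytes): E5 A6 86 C5 AD F0 9F 9B 85 E0 A4 99 C6 A4 E6 89 B5 D4 86 DC B4.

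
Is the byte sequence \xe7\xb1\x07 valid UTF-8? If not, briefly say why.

invalid (non-continuation byte where continuation expected)

Leading byte 0xE7 = 11100111 → 3-byte form.
Byte 3 is 0x07 = 00000111, which is not 10xxxxxx — expected a continuation byte.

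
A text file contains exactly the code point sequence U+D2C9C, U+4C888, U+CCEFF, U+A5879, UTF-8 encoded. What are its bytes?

F3 92 B2 9C F1 8C A2 88 F3 8C BB BF F2 A5 A1 B9

U+D2C9C: 4-byte form → F3 92 B2 9C.
U+4C888: 4-byte form → F1 8C A2 88.
U+CCEFF: 4-byte form → F3 8C BB BF.
U+A5879: 4-byte form → F2 A5 A1 B9.
Concatenated (16 bytes): F3 92 B2 9C F1 8C A2 88 F3 8C BB BF F2 A5 A1 B9.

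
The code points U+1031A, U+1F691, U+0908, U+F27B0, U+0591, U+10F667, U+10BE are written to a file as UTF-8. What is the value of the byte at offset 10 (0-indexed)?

0x88

U+1031A → 4-byte form F0 90 8C 9A at offsets 0–3.
U+1F691 → 4-byte form F0 9F 9A 91 at offsets 4–7.
U+0908 → 3-byte form E0 A4 88 at offsets 8–10.
Offset 10 falls in char 3's range; it's byte 3 of E0 A4 88 = 0x88.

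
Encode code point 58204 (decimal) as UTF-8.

U+E35C = 0xE35C = 58204 decimal. In range U+0800–U+FFFF → 3-byte form: 1110xxxx 10xxxxxx 10xxxxxx.
Binary (16 bits): 1110001101011100.
Split 4+6+6: 1110 | 001101 | 011100.
Byte 1: 11101110 = 0xEE.
Byte 2: 10001101 = 0x8D.
Byte 3: 10011100 = 0x9C.

EE 8D 9C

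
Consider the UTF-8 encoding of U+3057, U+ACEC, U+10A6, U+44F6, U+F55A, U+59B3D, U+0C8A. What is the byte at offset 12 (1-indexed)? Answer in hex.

1-indexed offset 12 is 0-indexed offset 11.
U+3057 → 3-byte form E3 81 97 at offsets 0–2.
U+ACEC → 3-byte form EA B3 AC at offsets 3–5.
U+10A6 → 3-byte form E1 82 A6 at offsets 6–8.
U+44F6 → 3-byte form E4 93 B6 at offsets 9–11.
Offset 11 falls in char 4's range; it's byte 3 of E4 93 B6 = 0xB6.

0xB6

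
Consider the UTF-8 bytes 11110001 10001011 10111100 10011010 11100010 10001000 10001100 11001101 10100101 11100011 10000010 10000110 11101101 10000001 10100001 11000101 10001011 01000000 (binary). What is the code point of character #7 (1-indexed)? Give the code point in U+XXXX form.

U+0040

Offset 0: leading byte 0xF1 = 11110001 → 4-byte char #1 = F1 8B BC 9A.
Offset 4: leading byte 0xE2 = 11100010 → 3-byte char #2 = E2 88 8C.
Offset 7: leading byte 0xCD = 11001101 → 2-byte char #3 = CD A5.
Offset 9: leading byte 0xE3 = 11100011 → 3-byte char #4 = E3 82 86.
Offset 12: leading byte 0xED = 11101101 → 3-byte char #5 = ED 81 A1.
Offset 15: leading byte 0xC5 = 11000101 → 2-byte char #6 = C5 8B.
Offset 17: leading byte 0x40 = 01000000 → 1-byte char #7 = 40.
Leading byte 0x40 = 01000000 matches 0xxxxxxx → 1-byte sequence.
Byte 1: 0x40 = 01000000, payload 1000000 (7 bits).
Concatenate: 1000000 = 0x40 (7 bits → U+0040).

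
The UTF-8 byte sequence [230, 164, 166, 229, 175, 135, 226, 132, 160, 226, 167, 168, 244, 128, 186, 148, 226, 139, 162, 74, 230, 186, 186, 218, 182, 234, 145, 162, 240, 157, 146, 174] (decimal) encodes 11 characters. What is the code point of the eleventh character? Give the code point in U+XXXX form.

Offset 0: leading byte 0xE6 = 11100110 → 3-byte char #1 = E6 A4 A6.
Offset 3: leading byte 0xE5 = 11100101 → 3-byte char #2 = E5 AF 87.
Offset 6: leading byte 0xE2 = 11100010 → 3-byte char #3 = E2 84 A0.
Offset 9: leading byte 0xE2 = 11100010 → 3-byte char #4 = E2 A7 A8.
Offset 12: leading byte 0xF4 = 11110100 → 4-byte char #5 = F4 80 BA 94.
Offset 16: leading byte 0xE2 = 11100010 → 3-byte char #6 = E2 8B A2.
Offset 19: leading byte 0x4A = 01001010 → 1-byte char #7 = 4A.
Offset 20: leading byte 0xE6 = 11100110 → 3-byte char #8 = E6 BA BA.
Offset 23: leading byte 0xDA = 11011010 → 2-byte char #9 = DA B6.
Offset 25: leading byte 0xEA = 11101010 → 3-byte char #10 = EA 91 A2.
Offset 28: leading byte 0xF0 = 11110000 → 4-byte char #11 = F0 9D 92 AE.
Leading byte 0xF0 = 11110000 matches 11110xxx → 4-byte sequence.
Byte 1: 0xF0 = 11110000, payload 000 (3 bits).
Byte 2: 0x9D = 10011101 (10xxxxxx ✓), payload 011101.
Byte 3: 0x92 = 10010010 (10xxxxxx ✓), payload 010010.
Byte 4: 0xAE = 10101110 (10xxxxxx ✓), payload 101110.
Concatenate: 000011101010010101110 = 0x1D4AE (21 bits → U+1D4AE).

U+1D4AE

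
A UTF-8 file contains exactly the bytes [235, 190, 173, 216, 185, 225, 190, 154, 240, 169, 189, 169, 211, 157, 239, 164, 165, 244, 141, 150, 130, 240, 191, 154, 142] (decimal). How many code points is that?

8

Byte at offset 0: 0xEB = 11101011 → 3-byte char (#1). Advance 3.
Byte at offset 3: 0xD8 = 11011000 → 2-byte char (#2). Advance 2.
Byte at offset 5: 0xE1 = 11100001 → 3-byte char (#3). Advance 3.
Byte at offset 8: 0xF0 = 11110000 → 4-byte char (#4). Advance 4.
Byte at offset 12: 0xD3 = 11010011 → 2-byte char (#5). Advance 2.
Byte at offset 14: 0xEF = 11101111 → 3-byte char (#6). Advance 3.
Byte at offset 17: 0xF4 = 11110100 → 4-byte char (#7). Advance 4.
Byte at offset 21: 0xF0 = 11110000 → 4-byte char (#8). Advance 4.
Reached end at offset 25 after 8 code points.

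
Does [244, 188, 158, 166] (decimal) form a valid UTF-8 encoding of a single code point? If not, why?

Leading byte 0xF4 = 11110100 → 4-byte form.
Payload = 0x13C7A6, which exceeds U+10FFFF, the maximum Unicode code point. (Leading bytes F5–FF, or F4 followed by ≥ 0x90, are invalid.)

invalid (encodes a value above U+10FFFF)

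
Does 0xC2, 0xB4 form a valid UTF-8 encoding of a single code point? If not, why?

valid

Leading byte 0xC2 = 11000010 → 2-byte form.
Continuation bytes 0xB4=10110100 all match 10xxxxxx.
Decoded value 0xB4 is ≥ 0x80 (shortest form) and not a surrogate.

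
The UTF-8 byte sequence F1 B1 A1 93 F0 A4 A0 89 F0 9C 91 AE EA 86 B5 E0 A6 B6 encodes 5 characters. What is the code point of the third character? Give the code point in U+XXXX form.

U+1C46E

Offset 0: leading byte 0xF1 = 11110001 → 4-byte char #1 = F1 B1 A1 93.
Offset 4: leading byte 0xF0 = 11110000 → 4-byte char #2 = F0 A4 A0 89.
Offset 8: leading byte 0xF0 = 11110000 → 4-byte char #3 = F0 9C 91 AE.
Leading byte 0xF0 = 11110000 matches 11110xxx → 4-byte sequence.
Byte 1: 0xF0 = 11110000, payload 000 (3 bits).
Byte 2: 0x9C = 10011100 (10xxxxxx ✓), payload 011100.
Byte 3: 0x91 = 10010001 (10xxxxxx ✓), payload 010001.
Byte 4: 0xAE = 10101110 (10xxxxxx ✓), payload 101110.
Concatenate: 000011100010001101110 = 0x1C46E (21 bits → U+1C46E).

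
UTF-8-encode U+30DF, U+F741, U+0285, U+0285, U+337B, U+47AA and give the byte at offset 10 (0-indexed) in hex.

0xE3

U+30DF → 3-byte form E3 83 9F at offsets 0–2.
U+F741 → 3-byte form EF 9D 81 at offsets 3–5.
U+0285 → 2-byte form CA 85 at offsets 6–7.
U+0285 → 2-byte form CA 85 at offsets 8–9.
U+337B → 3-byte form E3 8D BB at offsets 10–12.
Offset 10 falls in char 5's range; it's byte 1 of E3 8D BB = 0xE3.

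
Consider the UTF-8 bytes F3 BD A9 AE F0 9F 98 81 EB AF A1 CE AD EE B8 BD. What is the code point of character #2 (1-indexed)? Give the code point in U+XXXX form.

Offset 0: leading byte 0xF3 = 11110011 → 4-byte char #1 = F3 BD A9 AE.
Offset 4: leading byte 0xF0 = 11110000 → 4-byte char #2 = F0 9F 98 81.
Leading byte 0xF0 = 11110000 matches 11110xxx → 4-byte sequence.
Byte 1: 0xF0 = 11110000, payload 000 (3 bits).
Byte 2: 0x9F = 10011111 (10xxxxxx ✓), payload 011111.
Byte 3: 0x98 = 10011000 (10xxxxxx ✓), payload 011000.
Byte 4: 0x81 = 10000001 (10xxxxxx ✓), payload 000001.
Concatenate: 000011111011000000001 = 0x1F601 (21 bits → U+1F601).

U+1F601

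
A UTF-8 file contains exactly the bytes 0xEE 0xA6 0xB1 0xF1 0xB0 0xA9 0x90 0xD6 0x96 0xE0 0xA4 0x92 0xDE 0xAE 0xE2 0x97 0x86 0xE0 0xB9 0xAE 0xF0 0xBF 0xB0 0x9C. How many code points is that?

Byte at offset 0: 0xEE = 11101110 → 3-byte char (#1). Advance 3.
Byte at offset 3: 0xF1 = 11110001 → 4-byte char (#2). Advance 4.
Byte at offset 7: 0xD6 = 11010110 → 2-byte char (#3). Advance 2.
Byte at offset 9: 0xE0 = 11100000 → 3-byte char (#4). Advance 3.
Byte at offset 12: 0xDE = 11011110 → 2-byte char (#5). Advance 2.
Byte at offset 14: 0xE2 = 11100010 → 3-byte char (#6). Advance 3.
Byte at offset 17: 0xE0 = 11100000 → 3-byte char (#7). Advance 3.
Byte at offset 20: 0xF0 = 11110000 → 4-byte char (#8). Advance 4.
Reached end at offset 24 after 8 code points.

8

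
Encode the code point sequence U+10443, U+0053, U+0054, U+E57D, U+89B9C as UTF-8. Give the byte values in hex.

F0 90 91 83 53 54 EE 95 BD F2 89 AE 9C

U+10443: 4-byte form → F0 90 91 83.
U+0053: 1-byte form → 53.
U+0054: 1-byte form → 54.
U+E57D: 3-byte form → EE 95 BD.
U+89B9C: 4-byte form → F2 89 AE 9C.
Concatenated (13 bytes): F0 90 91 83 53 54 EE 95 BD F2 89 AE 9C.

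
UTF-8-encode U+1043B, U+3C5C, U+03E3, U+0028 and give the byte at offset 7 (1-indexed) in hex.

1-indexed offset 7 is 0-indexed offset 6.
U+1043B → 4-byte form F0 90 90 BB at offsets 0–3.
U+3C5C → 3-byte form E3 B1 9C at offsets 4–6.
Offset 6 falls in char 2's range; it's byte 3 of E3 B1 9C = 0x9C.

0x9C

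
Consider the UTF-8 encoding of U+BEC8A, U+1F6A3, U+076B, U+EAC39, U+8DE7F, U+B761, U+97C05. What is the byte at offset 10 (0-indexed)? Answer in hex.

0xF3

U+BEC8A → 4-byte form F2 BE B2 8A at offsets 0–3.
U+1F6A3 → 4-byte form F0 9F 9A A3 at offsets 4–7.
U+076B → 2-byte form DD AB at offsets 8–9.
U+EAC39 → 4-byte form F3 AA B0 B9 at offsets 10–13.
Offset 10 falls in char 4's range; it's byte 1 of F3 AA B0 B9 = 0xF3.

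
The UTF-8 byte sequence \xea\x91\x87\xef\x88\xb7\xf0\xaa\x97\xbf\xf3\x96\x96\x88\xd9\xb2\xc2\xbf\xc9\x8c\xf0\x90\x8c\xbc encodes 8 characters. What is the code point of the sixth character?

U+00BF

Offset 0: leading byte 0xEA = 11101010 → 3-byte char #1 = EA 91 87.
Offset 3: leading byte 0xEF = 11101111 → 3-byte char #2 = EF 88 B7.
Offset 6: leading byte 0xF0 = 11110000 → 4-byte char #3 = F0 AA 97 BF.
Offset 10: leading byte 0xF3 = 11110011 → 4-byte char #4 = F3 96 96 88.
Offset 14: leading byte 0xD9 = 11011001 → 2-byte char #5 = D9 B2.
Offset 16: leading byte 0xC2 = 11000010 → 2-byte char #6 = C2 BF.
Leading byte 0xC2 = 11000010 matches 110xxxxx → 2-byte sequence.
Byte 1: 0xC2 = 11000010, payload 00010 (5 bits).
Byte 2: 0xBF = 10111111 (10xxxxxx ✓), payload 111111.
Concatenate: 00010111111 = 0xBF (11 bits → U+00BF).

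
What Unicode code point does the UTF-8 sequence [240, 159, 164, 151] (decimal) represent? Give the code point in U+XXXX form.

Leading byte 0xF0 = 11110000 matches 11110xxx → 4-byte sequence.
Byte 1: 0xF0 = 11110000, payload 000 (3 bits).
Byte 2: 0x9F = 10011111 (10xxxxxx ✓), payload 011111.
Byte 3: 0xA4 = 10100100 (10xxxxxx ✓), payload 100100.
Byte 4: 0x97 = 10010111 (10xxxxxx ✓), payload 010111.
Concatenate: 000011111100100010111 = 0x1F917 (21 bits → U+1F917).

U+1F917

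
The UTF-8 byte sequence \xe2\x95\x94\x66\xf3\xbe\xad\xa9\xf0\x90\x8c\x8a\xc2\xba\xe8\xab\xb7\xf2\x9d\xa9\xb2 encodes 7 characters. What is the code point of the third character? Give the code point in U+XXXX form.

U+FEB69

Offset 0: leading byte 0xE2 = 11100010 → 3-byte char #1 = E2 95 94.
Offset 3: leading byte 0x66 = 01100110 → 1-byte char #2 = 66.
Offset 4: leading byte 0xF3 = 11110011 → 4-byte char #3 = F3 BE AD A9.
Leading byte 0xF3 = 11110011 matches 11110xxx → 4-byte sequence.
Byte 1: 0xF3 = 11110011, payload 011 (3 bits).
Byte 2: 0xBE = 10111110 (10xxxxxx ✓), payload 111110.
Byte 3: 0xAD = 10101101 (10xxxxxx ✓), payload 101101.
Byte 4: 0xA9 = 10101001 (10xxxxxx ✓), payload 101001.
Concatenate: 011111110101101101001 = 0xFEB69 (21 bits → U+FEB69).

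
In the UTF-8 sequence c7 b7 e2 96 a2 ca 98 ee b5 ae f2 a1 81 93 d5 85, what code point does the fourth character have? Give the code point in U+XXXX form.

U+ED6E

Offset 0: leading byte 0xC7 = 11000111 → 2-byte char #1 = C7 B7.
Offset 2: leading byte 0xE2 = 11100010 → 3-byte char #2 = E2 96 A2.
Offset 5: leading byte 0xCA = 11001010 → 2-byte char #3 = CA 98.
Offset 7: leading byte 0xEE = 11101110 → 3-byte char #4 = EE B5 AE.
Leading byte 0xEE = 11101110 matches 1110xxxx → 3-byte sequence.
Byte 1: 0xEE = 11101110, payload 1110 (4 bits).
Byte 2: 0xB5 = 10110101 (10xxxxxx ✓), payload 110101.
Byte 3: 0xAE = 10101110 (10xxxxxx ✓), payload 101110.
Concatenate: 1110110101101110 = 0xED6E (16 bits → U+ED6E).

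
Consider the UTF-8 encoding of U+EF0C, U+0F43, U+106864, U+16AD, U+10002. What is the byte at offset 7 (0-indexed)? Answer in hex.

U+EF0C → 3-byte form EE BC 8C at offsets 0–2.
U+0F43 → 3-byte form E0 BD 83 at offsets 3–5.
U+106864 → 4-byte form F4 86 A1 A4 at offsets 6–9.
Offset 7 falls in char 3's range; it's byte 2 of F4 86 A1 A4 = 0x86.

0x86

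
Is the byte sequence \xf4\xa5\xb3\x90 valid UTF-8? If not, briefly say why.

invalid (encodes a value above U+10FFFF)

Leading byte 0xF4 = 11110100 → 4-byte form.
Payload = 0x125CD0, which exceeds U+10FFFF, the maximum Unicode code point. (Leading bytes F5–FF, or F4 followed by ≥ 0x90, are invalid.)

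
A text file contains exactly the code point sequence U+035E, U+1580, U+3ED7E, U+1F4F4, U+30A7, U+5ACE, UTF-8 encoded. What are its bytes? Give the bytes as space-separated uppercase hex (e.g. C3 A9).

CD 9E E1 96 80 F0 BE B5 BE F0 9F 93 B4 E3 82 A7 E5 AB 8E

U+035E: 2-byte form → CD 9E.
U+1580: 3-byte form → E1 96 80.
U+3ED7E: 4-byte form → F0 BE B5 BE.
U+1F4F4: 4-byte form → F0 9F 93 B4.
U+30A7: 3-byte form → E3 82 A7.
U+5ACE: 3-byte form → E5 AB 8E.
Concatenated (19 bytes): CD 9E E1 96 80 F0 BE B5 BE F0 9F 93 B4 E3 82 A7 E5 AB 8E.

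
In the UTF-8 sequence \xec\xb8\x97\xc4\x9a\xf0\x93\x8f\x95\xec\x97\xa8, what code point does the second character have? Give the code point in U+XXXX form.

Offset 0: leading byte 0xEC = 11101100 → 3-byte char #1 = EC B8 97.
Offset 3: leading byte 0xC4 = 11000100 → 2-byte char #2 = C4 9A.
Leading byte 0xC4 = 11000100 matches 110xxxxx → 2-byte sequence.
Byte 1: 0xC4 = 11000100, payload 00100 (5 bits).
Byte 2: 0x9A = 10011010 (10xxxxxx ✓), payload 011010.
Concatenate: 00100011010 = 0x11A (11 bits → U+011A).

U+011A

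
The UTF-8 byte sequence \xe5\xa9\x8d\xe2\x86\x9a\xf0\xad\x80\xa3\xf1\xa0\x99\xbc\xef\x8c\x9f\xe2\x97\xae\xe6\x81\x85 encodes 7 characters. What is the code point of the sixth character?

U+25EE

Offset 0: leading byte 0xE5 = 11100101 → 3-byte char #1 = E5 A9 8D.
Offset 3: leading byte 0xE2 = 11100010 → 3-byte char #2 = E2 86 9A.
Offset 6: leading byte 0xF0 = 11110000 → 4-byte char #3 = F0 AD 80 A3.
Offset 10: leading byte 0xF1 = 11110001 → 4-byte char #4 = F1 A0 99 BC.
Offset 14: leading byte 0xEF = 11101111 → 3-byte char #5 = EF 8C 9F.
Offset 17: leading byte 0xE2 = 11100010 → 3-byte char #6 = E2 97 AE.
Leading byte 0xE2 = 11100010 matches 1110xxxx → 3-byte sequence.
Byte 1: 0xE2 = 11100010, payload 0010 (4 bits).
Byte 2: 0x97 = 10010111 (10xxxxxx ✓), payload 010111.
Byte 3: 0xAE = 10101110 (10xxxxxx ✓), payload 101110.
Concatenate: 0010010111101110 = 0x25EE (16 bits → U+25EE).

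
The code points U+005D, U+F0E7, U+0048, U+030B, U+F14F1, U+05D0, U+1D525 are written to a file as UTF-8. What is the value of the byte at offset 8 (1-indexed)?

1-indexed offset 8 is 0-indexed offset 7.
U+005D → 1-byte form 5D at offsets 0–0.
U+F0E7 → 3-byte form EF 83 A7 at offsets 1–3.
U+0048 → 1-byte form 48 at offsets 4–4.
U+030B → 2-byte form CC 8B at offsets 5–6.
U+F14F1 → 4-byte form F3 B1 93 B1 at offsets 7–10.
Offset 7 falls in char 5's range; it's byte 1 of F3 B1 93 B1 = 0xF3.

0xF3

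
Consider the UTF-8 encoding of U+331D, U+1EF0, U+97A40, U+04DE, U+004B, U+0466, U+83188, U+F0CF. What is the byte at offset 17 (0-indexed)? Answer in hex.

0x86

U+331D → 3-byte form E3 8C 9D at offsets 0–2.
U+1EF0 → 3-byte form E1 BB B0 at offsets 3–5.
U+97A40 → 4-byte form F2 97 A9 80 at offsets 6–9.
U+04DE → 2-byte form D3 9E at offsets 10–11.
U+004B → 1-byte form 4B at offsets 12–12.
U+0466 → 2-byte form D1 A6 at offsets 13–14.
U+83188 → 4-byte form F2 83 86 88 at offsets 15–18.
Offset 17 falls in char 7's range; it's byte 3 of F2 83 86 88 = 0x86.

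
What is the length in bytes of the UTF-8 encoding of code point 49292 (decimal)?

U+C08C = 0xC08C. UTF-8 uses 1 byte below 0x80, 2 below 0x800, 3 below 0x10000, 4 up to 0x10FFFF. 0xC08C is in U+0800–U+FFFF → 3 bytes.

3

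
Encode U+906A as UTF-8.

E9 81 AA

U+906A = 0x906A = 36970 decimal. In range U+0800–U+FFFF → 3-byte form: 1110xxxx 10xxxxxx 10xxxxxx.
Binary (16 bits): 1001000001101010.
Split 4+6+6: 1001 | 000001 | 101010.
Byte 1: 11101001 = 0xE9.
Byte 2: 10000001 = 0x81.
Byte 3: 10101010 = 0xAA.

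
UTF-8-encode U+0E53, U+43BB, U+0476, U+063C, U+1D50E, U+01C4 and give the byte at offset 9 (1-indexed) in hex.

0xD8

1-indexed offset 9 is 0-indexed offset 8.
U+0E53 → 3-byte form E0 B9 93 at offsets 0–2.
U+43BB → 3-byte form E4 8E BB at offsets 3–5.
U+0476 → 2-byte form D1 B6 at offsets 6–7.
U+063C → 2-byte form D8 BC at offsets 8–9.
Offset 8 falls in char 4's range; it's byte 1 of D8 BC = 0xD8.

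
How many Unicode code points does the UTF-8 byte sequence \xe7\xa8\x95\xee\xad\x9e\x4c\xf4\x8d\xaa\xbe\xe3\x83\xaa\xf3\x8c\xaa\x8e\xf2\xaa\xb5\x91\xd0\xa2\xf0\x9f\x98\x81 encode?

Byte at offset 0: 0xE7 = 11100111 → 3-byte char (#1). Advance 3.
Byte at offset 3: 0xEE = 11101110 → 3-byte char (#2). Advance 3.
Byte at offset 6: 0x4C = 01001100 → 1-byte char (#3). Advance 1.
Byte at offset 7: 0xF4 = 11110100 → 4-byte char (#4). Advance 4.
Byte at offset 11: 0xE3 = 11100011 → 3-byte char (#5). Advance 3.
Byte at offset 14: 0xF3 = 11110011 → 4-byte char (#6). Advance 4.
Byte at offset 18: 0xF2 = 11110010 → 4-byte char (#7). Advance 4.
Byte at offset 22: 0xD0 = 11010000 → 2-byte char (#8). Advance 2.
Byte at offset 24: 0xF0 = 11110000 → 4-byte char (#9). Advance 4.
Reached end at offset 28 after 9 code points.

9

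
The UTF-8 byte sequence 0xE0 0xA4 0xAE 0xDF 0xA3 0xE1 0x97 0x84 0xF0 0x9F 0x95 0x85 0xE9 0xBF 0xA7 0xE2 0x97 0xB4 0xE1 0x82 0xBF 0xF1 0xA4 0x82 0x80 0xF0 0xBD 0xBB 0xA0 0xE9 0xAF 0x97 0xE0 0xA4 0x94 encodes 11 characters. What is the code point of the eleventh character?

Offset 0: leading byte 0xE0 = 11100000 → 3-byte char #1 = E0 A4 AE.
Offset 3: leading byte 0xDF = 11011111 → 2-byte char #2 = DF A3.
Offset 5: leading byte 0xE1 = 11100001 → 3-byte char #3 = E1 97 84.
Offset 8: leading byte 0xF0 = 11110000 → 4-byte char #4 = F0 9F 95 85.
Offset 12: leading byte 0xE9 = 11101001 → 3-byte char #5 = E9 BF A7.
Offset 15: leading byte 0xE2 = 11100010 → 3-byte char #6 = E2 97 B4.
Offset 18: leading byte 0xE1 = 11100001 → 3-byte char #7 = E1 82 BF.
Offset 21: leading byte 0xF1 = 11110001 → 4-byte char #8 = F1 A4 82 80.
Offset 25: leading byte 0xF0 = 11110000 → 4-byte char #9 = F0 BD BB A0.
Offset 29: leading byte 0xE9 = 11101001 → 3-byte char #10 = E9 AF 97.
Offset 32: leading byte 0xE0 = 11100000 → 3-byte char #11 = E0 A4 94.
Leading byte 0xE0 = 11100000 matches 1110xxxx → 3-byte sequence.
Byte 1: 0xE0 = 11100000, payload 0000 (4 bits).
Byte 2: 0xA4 = 10100100 (10xxxxxx ✓), payload 100100.
Byte 3: 0x94 = 10010100 (10xxxxxx ✓), payload 010100.
Concatenate: 0000100100010100 = 0x914 (16 bits → U+0914).

U+0914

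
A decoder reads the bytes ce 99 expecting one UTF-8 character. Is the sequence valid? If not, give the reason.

valid

Leading byte 0xCE = 11001110 → 2-byte form.
Continuation bytes 0x99=10011001 all match 10xxxxxx.
Decoded value 0x399 is ≥ 0x80 (shortest form) and not a surrogate.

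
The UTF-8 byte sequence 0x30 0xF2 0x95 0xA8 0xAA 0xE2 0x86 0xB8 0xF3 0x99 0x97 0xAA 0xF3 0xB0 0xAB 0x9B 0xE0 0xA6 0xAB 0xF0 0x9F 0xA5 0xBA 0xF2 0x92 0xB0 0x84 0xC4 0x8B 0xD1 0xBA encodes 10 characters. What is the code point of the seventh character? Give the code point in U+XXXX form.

Offset 0: leading byte 0x30 = 00110000 → 1-byte char #1 = 30.
Offset 1: leading byte 0xF2 = 11110010 → 4-byte char #2 = F2 95 A8 AA.
Offset 5: leading byte 0xE2 = 11100010 → 3-byte char #3 = E2 86 B8.
Offset 8: leading byte 0xF3 = 11110011 → 4-byte char #4 = F3 99 97 AA.
Offset 12: leading byte 0xF3 = 11110011 → 4-byte char #5 = F3 B0 AB 9B.
Offset 16: leading byte 0xE0 = 11100000 → 3-byte char #6 = E0 A6 AB.
Offset 19: leading byte 0xF0 = 11110000 → 4-byte char #7 = F0 9F A5 BA.
Leading byte 0xF0 = 11110000 matches 11110xxx → 4-byte sequence.
Byte 1: 0xF0 = 11110000, payload 000 (3 bits).
Byte 2: 0x9F = 10011111 (10xxxxxx ✓), payload 011111.
Byte 3: 0xA5 = 10100101 (10xxxxxx ✓), payload 100101.
Byte 4: 0xBA = 10111010 (10xxxxxx ✓), payload 111010.
Concatenate: 000011111100101111010 = 0x1F97A (21 bits → U+1F97A).

U+1F97A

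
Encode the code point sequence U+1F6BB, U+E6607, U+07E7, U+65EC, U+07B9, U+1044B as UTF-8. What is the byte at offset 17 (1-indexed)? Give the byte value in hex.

0x90

1-indexed offset 17 is 0-indexed offset 16.
U+1F6BB → 4-byte form F0 9F 9A BB at offsets 0–3.
U+E6607 → 4-byte form F3 A6 98 87 at offsets 4–7.
U+07E7 → 2-byte form DF A7 at offsets 8–9.
U+65EC → 3-byte form E6 97 AC at offsets 10–12.
U+07B9 → 2-byte form DE B9 at offsets 13–14.
U+1044B → 4-byte form F0 90 91 8B at offsets 15–18.
Offset 16 falls in char 6's range; it's byte 2 of F0 90 91 8B = 0x90.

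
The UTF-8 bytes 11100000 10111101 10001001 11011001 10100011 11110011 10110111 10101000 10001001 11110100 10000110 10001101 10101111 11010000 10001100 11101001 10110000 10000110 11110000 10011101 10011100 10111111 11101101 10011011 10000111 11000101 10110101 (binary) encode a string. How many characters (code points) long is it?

9

Byte at offset 0: 0xE0 = 11100000 → 3-byte char (#1). Advance 3.
Byte at offset 3: 0xD9 = 11011001 → 2-byte char (#2). Advance 2.
Byte at offset 5: 0xF3 = 11110011 → 4-byte char (#3). Advance 4.
Byte at offset 9: 0xF4 = 11110100 → 4-byte char (#4). Advance 4.
Byte at offset 13: 0xD0 = 11010000 → 2-byte char (#5). Advance 2.
Byte at offset 15: 0xE9 = 11101001 → 3-byte char (#6). Advance 3.
Byte at offset 18: 0xF0 = 11110000 → 4-byte char (#7). Advance 4.
Byte at offset 22: 0xED = 11101101 → 3-byte char (#8). Advance 3.
Byte at offset 25: 0xC5 = 11000101 → 2-byte char (#9). Advance 2.
Reached end at offset 27 after 9 code points.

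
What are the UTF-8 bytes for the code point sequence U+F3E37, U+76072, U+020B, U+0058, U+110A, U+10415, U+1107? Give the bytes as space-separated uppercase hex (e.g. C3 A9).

U+F3E37: 4-byte form → F3 B3 B8 B7.
U+76072: 4-byte form → F1 B6 81 B2.
U+020B: 2-byte form → C8 8B.
U+0058: 1-byte form → 58.
U+110A: 3-byte form → E1 84 8A.
U+10415: 4-byte form → F0 90 90 95.
U+1107: 3-byte form → E1 84 87.
Concatenated (21 bytes): F3 B3 B8 B7 F1 B6 81 B2 C8 8B 58 E1 84 8A F0 90 90 95 E1 84 87.

F3 B3 B8 B7 F1 B6 81 B2 C8 8B 58 E1 84 8A F0 90 90 95 E1 84 87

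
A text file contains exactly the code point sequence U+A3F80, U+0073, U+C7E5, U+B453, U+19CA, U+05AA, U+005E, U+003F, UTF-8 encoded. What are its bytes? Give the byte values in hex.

U+A3F80: 4-byte form → F2 A3 BE 80.
U+0073: 1-byte form → 73.
U+C7E5: 3-byte form → EC 9F A5.
U+B453: 3-byte form → EB 91 93.
U+19CA: 3-byte form → E1 A7 8A.
U+05AA: 2-byte form → D6 AA.
U+005E: 1-byte form → 5E.
U+003F: 1-byte form → 3F.
Concatenated (18 bytes): F2 A3 BE 80 73 EC 9F A5 EB 91 93 E1 A7 8A D6 AA 5E 3F.

F2 A3 BE 80 73 EC 9F A5 EB 91 93 E1 A7 8A D6 AA 5E 3F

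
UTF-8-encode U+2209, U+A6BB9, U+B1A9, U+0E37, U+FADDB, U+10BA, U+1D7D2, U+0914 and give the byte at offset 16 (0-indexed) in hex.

0x9B

U+2209 → 3-byte form E2 88 89 at offsets 0–2.
U+A6BB9 → 4-byte form F2 A6 AE B9 at offsets 3–6.
U+B1A9 → 3-byte form EB 86 A9 at offsets 7–9.
U+0E37 → 3-byte form E0 B8 B7 at offsets 10–12.
U+FADDB → 4-byte form F3 BA B7 9B at offsets 13–16.
Offset 16 falls in char 5's range; it's byte 4 of F3 BA B7 9B = 0x9B.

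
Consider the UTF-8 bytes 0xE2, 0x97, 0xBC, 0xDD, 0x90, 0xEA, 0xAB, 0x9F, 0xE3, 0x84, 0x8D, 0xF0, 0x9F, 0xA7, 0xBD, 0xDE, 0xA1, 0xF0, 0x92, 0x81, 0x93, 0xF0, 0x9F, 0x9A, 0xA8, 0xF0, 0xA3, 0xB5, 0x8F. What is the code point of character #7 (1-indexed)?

U+12053

Offset 0: leading byte 0xE2 = 11100010 → 3-byte char #1 = E2 97 BC.
Offset 3: leading byte 0xDD = 11011101 → 2-byte char #2 = DD 90.
Offset 5: leading byte 0xEA = 11101010 → 3-byte char #3 = EA AB 9F.
Offset 8: leading byte 0xE3 = 11100011 → 3-byte char #4 = E3 84 8D.
Offset 11: leading byte 0xF0 = 11110000 → 4-byte char #5 = F0 9F A7 BD.
Offset 15: leading byte 0xDE = 11011110 → 2-byte char #6 = DE A1.
Offset 17: leading byte 0xF0 = 11110000 → 4-byte char #7 = F0 92 81 93.
Leading byte 0xF0 = 11110000 matches 11110xxx → 4-byte sequence.
Byte 1: 0xF0 = 11110000, payload 000 (3 bits).
Byte 2: 0x92 = 10010010 (10xxxxxx ✓), payload 010010.
Byte 3: 0x81 = 10000001 (10xxxxxx ✓), payload 000001.
Byte 4: 0x93 = 10010011 (10xxxxxx ✓), payload 010011.
Concatenate: 000010010000001010011 = 0x12053 (21 bits → U+12053).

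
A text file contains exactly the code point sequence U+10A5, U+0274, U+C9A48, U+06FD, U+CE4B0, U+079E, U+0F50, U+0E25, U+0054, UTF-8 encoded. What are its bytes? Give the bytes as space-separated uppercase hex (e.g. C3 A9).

U+10A5: 3-byte form → E1 82 A5.
U+0274: 2-byte form → C9 B4.
U+C9A48: 4-byte form → F3 89 A9 88.
U+06FD: 2-byte form → DB BD.
U+CE4B0: 4-byte form → F3 8E 92 B0.
U+079E: 2-byte form → DE 9E.
U+0F50: 3-byte form → E0 BD 90.
U+0E25: 3-byte form → E0 B8 A5.
U+0054: 1-byte form → 54.
Concatenated (24 bytes): E1 82 A5 C9 B4 F3 89 A9 88 DB BD F3 8E 92 B0 DE 9E E0 BD 90 E0 B8 A5 54.

E1 82 A5 C9 B4 F3 89 A9 88 DB BD F3 8E 92 B0 DE 9E E0 BD 90 E0 B8 A5 54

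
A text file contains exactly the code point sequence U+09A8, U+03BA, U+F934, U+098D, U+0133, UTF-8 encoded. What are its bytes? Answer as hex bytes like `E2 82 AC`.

E0 A6 A8 CE BA EF A4 B4 E0 A6 8D C4 B3

U+09A8: 3-byte form → E0 A6 A8.
U+03BA: 2-byte form → CE BA.
U+F934: 3-byte form → EF A4 B4.
U+098D: 3-byte form → E0 A6 8D.
U+0133: 2-byte form → C4 B3.
Concatenated (13 bytes): E0 A6 A8 CE BA EF A4 B4 E0 A6 8D C4 B3.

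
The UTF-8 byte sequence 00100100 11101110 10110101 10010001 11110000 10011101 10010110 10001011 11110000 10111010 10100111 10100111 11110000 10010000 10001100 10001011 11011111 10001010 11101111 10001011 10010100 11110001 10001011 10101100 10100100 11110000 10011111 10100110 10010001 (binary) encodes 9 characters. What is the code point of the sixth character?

U+07CA

Offset 0: leading byte 0x24 = 00100100 → 1-byte char #1 = 24.
Offset 1: leading byte 0xEE = 11101110 → 3-byte char #2 = EE B5 91.
Offset 4: leading byte 0xF0 = 11110000 → 4-byte char #3 = F0 9D 96 8B.
Offset 8: leading byte 0xF0 = 11110000 → 4-byte char #4 = F0 BA A7 A7.
Offset 12: leading byte 0xF0 = 11110000 → 4-byte char #5 = F0 90 8C 8B.
Offset 16: leading byte 0xDF = 11011111 → 2-byte char #6 = DF 8A.
Leading byte 0xDF = 11011111 matches 110xxxxx → 2-byte sequence.
Byte 1: 0xDF = 11011111, payload 11111 (5 bits).
Byte 2: 0x8A = 10001010 (10xxxxxx ✓), payload 001010.
Concatenate: 11111001010 = 0x7CA (11 bits → U+07CA).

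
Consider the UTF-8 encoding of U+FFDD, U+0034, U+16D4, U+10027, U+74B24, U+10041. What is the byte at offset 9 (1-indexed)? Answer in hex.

0x90

1-indexed offset 9 is 0-indexed offset 8.
U+FFDD → 3-byte form EF BF 9D at offsets 0–2.
U+0034 → 1-byte form 34 at offsets 3–3.
U+16D4 → 3-byte form E1 9B 94 at offsets 4–6.
U+10027 → 4-byte form F0 90 80 A7 at offsets 7–10.
Offset 8 falls in char 4's range; it's byte 2 of F0 90 80 A7 = 0x90.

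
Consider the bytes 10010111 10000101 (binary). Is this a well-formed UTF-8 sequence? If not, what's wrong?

invalid (continuation byte with no leading byte)

Byte 0x97 = 10010111 has the form 10xxxxxx — a continuation byte — but there is no preceding leading byte.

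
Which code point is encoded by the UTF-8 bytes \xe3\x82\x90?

U+3090

Leading byte 0xE3 = 11100011 matches 1110xxxx → 3-byte sequence.
Byte 1: 0xE3 = 11100011, payload 0011 (4 bits).
Byte 2: 0x82 = 10000010 (10xxxxxx ✓), payload 000010.
Byte 3: 0x90 = 10010000 (10xxxxxx ✓), payload 010000.
Concatenate: 0011000010010000 = 0x3090 (16 bits → U+3090).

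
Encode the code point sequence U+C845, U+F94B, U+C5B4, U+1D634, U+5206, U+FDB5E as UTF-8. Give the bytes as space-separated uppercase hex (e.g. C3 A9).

U+C845: 3-byte form → EC A1 85.
U+F94B: 3-byte form → EF A5 8B.
U+C5B4: 3-byte form → EC 96 B4.
U+1D634: 4-byte form → F0 9D 98 B4.
U+5206: 3-byte form → E5 88 86.
U+FDB5E: 4-byte form → F3 BD AD 9E.
Concatenated (20 bytes): EC A1 85 EF A5 8B EC 96 B4 F0 9D 98 B4 E5 88 86 F3 BD AD 9E.

EC A1 85 EF A5 8B EC 96 B4 F0 9D 98 B4 E5 88 86 F3 BD AD 9E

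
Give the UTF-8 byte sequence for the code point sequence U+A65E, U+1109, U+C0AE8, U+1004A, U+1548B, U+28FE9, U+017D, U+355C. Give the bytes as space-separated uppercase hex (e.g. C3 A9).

U+A65E: 3-byte form → EA 99 9E.
U+1109: 3-byte form → E1 84 89.
U+C0AE8: 4-byte form → F3 80 AB A8.
U+1004A: 4-byte form → F0 90 81 8A.
U+1548B: 4-byte form → F0 95 92 8B.
U+28FE9: 4-byte form → F0 A8 BF A9.
U+017D: 2-byte form → C5 BD.
U+355C: 3-byte form → E3 95 9C.
Concatenated (27 bytes): EA 99 9E E1 84 89 F3 80 AB A8 F0 90 81 8A F0 95 92 8B F0 A8 BF A9 C5 BD E3 95 9C.

EA 99 9E E1 84 89 F3 80 AB A8 F0 90 81 8A F0 95 92 8B F0 A8 BF A9 C5 BD E3 95 9C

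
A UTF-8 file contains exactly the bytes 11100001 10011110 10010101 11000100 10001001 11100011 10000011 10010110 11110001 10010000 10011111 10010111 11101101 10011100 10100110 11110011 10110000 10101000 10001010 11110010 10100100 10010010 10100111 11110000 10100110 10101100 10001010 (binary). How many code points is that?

8

Byte at offset 0: 0xE1 = 11100001 → 3-byte char (#1). Advance 3.
Byte at offset 3: 0xC4 = 11000100 → 2-byte char (#2). Advance 2.
Byte at offset 5: 0xE3 = 11100011 → 3-byte char (#3). Advance 3.
Byte at offset 8: 0xF1 = 11110001 → 4-byte char (#4). Advance 4.
Byte at offset 12: 0xED = 11101101 → 3-byte char (#5). Advance 3.
Byte at offset 15: 0xF3 = 11110011 → 4-byte char (#6). Advance 4.
Byte at offset 19: 0xF2 = 11110010 → 4-byte char (#7). Advance 4.
Byte at offset 23: 0xF0 = 11110000 → 4-byte char (#8). Advance 4.
Reached end at offset 27 after 8 code points.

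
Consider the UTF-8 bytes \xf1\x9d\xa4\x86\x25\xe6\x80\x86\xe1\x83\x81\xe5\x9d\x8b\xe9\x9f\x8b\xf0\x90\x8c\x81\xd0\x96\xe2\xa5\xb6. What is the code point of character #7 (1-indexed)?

Offset 0: leading byte 0xF1 = 11110001 → 4-byte char #1 = F1 9D A4 86.
Offset 4: leading byte 0x25 = 00100101 → 1-byte char #2 = 25.
Offset 5: leading byte 0xE6 = 11100110 → 3-byte char #3 = E6 80 86.
Offset 8: leading byte 0xE1 = 11100001 → 3-byte char #4 = E1 83 81.
Offset 11: leading byte 0xE5 = 11100101 → 3-byte char #5 = E5 9D 8B.
Offset 14: leading byte 0xE9 = 11101001 → 3-byte char #6 = E9 9F 8B.
Offset 17: leading byte 0xF0 = 11110000 → 4-byte char #7 = F0 90 8C 81.
Leading byte 0xF0 = 11110000 matches 11110xxx → 4-byte sequence.
Byte 1: 0xF0 = 11110000, payload 000 (3 bits).
Byte 2: 0x90 = 10010000 (10xxxxxx ✓), payload 010000.
Byte 3: 0x8C = 10001100 (10xxxxxx ✓), payload 001100.
Byte 4: 0x81 = 10000001 (10xxxxxx ✓), payload 000001.
Concatenate: 000010000001100000001 = 0x10301 (21 bits → U+10301).

U+10301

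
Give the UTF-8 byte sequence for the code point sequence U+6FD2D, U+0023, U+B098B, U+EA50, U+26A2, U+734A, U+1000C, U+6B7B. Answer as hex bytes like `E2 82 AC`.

F1 AF B4 AD 23 F2 B0 A6 8B EE A9 90 E2 9A A2 E7 8D 8A F0 90 80 8C E6 AD BB

U+6FD2D: 4-byte form → F1 AF B4 AD.
U+0023: 1-byte form → 23.
U+B098B: 4-byte form → F2 B0 A6 8B.
U+EA50: 3-byte form → EE A9 90.
U+26A2: 3-byte form → E2 9A A2.
U+734A: 3-byte form → E7 8D 8A.
U+1000C: 4-byte form → F0 90 80 8C.
U+6B7B: 3-byte form → E6 AD BB.
Concatenated (25 bytes): F1 AF B4 AD 23 F2 B0 A6 8B EE A9 90 E2 9A A2 E7 8D 8A F0 90 80 8C E6 AD BB.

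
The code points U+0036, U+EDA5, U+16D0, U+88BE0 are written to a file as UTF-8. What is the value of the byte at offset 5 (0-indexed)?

U+0036 → 1-byte form 36 at offsets 0–0.
U+EDA5 → 3-byte form EE B6 A5 at offsets 1–3.
U+16D0 → 3-byte form E1 9B 90 at offsets 4–6.
Offset 5 falls in char 3's range; it's byte 2 of E1 9B 90 = 0x9B.

0x9B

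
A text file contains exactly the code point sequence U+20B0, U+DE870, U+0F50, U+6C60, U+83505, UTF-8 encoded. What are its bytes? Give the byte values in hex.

U+20B0: 3-byte form → E2 82 B0.
U+DE870: 4-byte form → F3 9E A1 B0.
U+0F50: 3-byte form → E0 BD 90.
U+6C60: 3-byte form → E6 B1 A0.
U+83505: 4-byte form → F2 83 94 85.
Concatenated (17 bytes): E2 82 B0 F3 9E A1 B0 E0 BD 90 E6 B1 A0 F2 83 94 85.

E2 82 B0 F3 9E A1 B0 E0 BD 90 E6 B1 A0 F2 83 94 85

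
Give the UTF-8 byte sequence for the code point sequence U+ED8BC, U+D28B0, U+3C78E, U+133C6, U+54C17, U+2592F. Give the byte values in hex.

U+ED8BC: 4-byte form → F3 AD A2 BC.
U+D28B0: 4-byte form → F3 92 A2 B0.
U+3C78E: 4-byte form → F0 BC 9E 8E.
U+133C6: 4-byte form → F0 93 8F 86.
U+54C17: 4-byte form → F1 94 B0 97.
U+2592F: 4-byte form → F0 A5 A4 AF.
Concatenated (24 bytes): F3 AD A2 BC F3 92 A2 B0 F0 BC 9E 8E F0 93 8F 86 F1 94 B0 97 F0 A5 A4 AF.

F3 AD A2 BC F3 92 A2 B0 F0 BC 9E 8E F0 93 8F 86 F1 94 B0 97 F0 A5 A4 AF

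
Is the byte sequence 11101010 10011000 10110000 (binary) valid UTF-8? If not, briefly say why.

valid

Leading byte 0xEA = 11101010 → 3-byte form.
Continuation bytes 0x98=10011000, 0xB0=10110000 all match 10xxxxxx.
Decoded value 0xA630 is ≥ 0x800 (shortest form) and not a surrogate.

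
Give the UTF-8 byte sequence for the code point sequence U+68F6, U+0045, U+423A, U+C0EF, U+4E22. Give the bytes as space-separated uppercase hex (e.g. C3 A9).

E6 A3 B6 45 E4 88 BA EC 83 AF E4 B8 A2

U+68F6: 3-byte form → E6 A3 B6.
U+0045: 1-byte form → 45.
U+423A: 3-byte form → E4 88 BA.
U+C0EF: 3-byte form → EC 83 AF.
U+4E22: 3-byte form → E4 B8 A2.
Concatenated (13 bytes): E6 A3 B6 45 E4 88 BA EC 83 AF E4 B8 A2.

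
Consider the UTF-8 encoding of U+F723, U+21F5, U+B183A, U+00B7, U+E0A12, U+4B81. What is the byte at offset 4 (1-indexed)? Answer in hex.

1-indexed offset 4 is 0-indexed offset 3.
U+F723 → 3-byte form EF 9C A3 at offsets 0–2.
U+21F5 → 3-byte form E2 87 B5 at offsets 3–5.
Offset 3 falls in char 2's range; it's byte 1 of E2 87 B5 = 0xE2.

0xE2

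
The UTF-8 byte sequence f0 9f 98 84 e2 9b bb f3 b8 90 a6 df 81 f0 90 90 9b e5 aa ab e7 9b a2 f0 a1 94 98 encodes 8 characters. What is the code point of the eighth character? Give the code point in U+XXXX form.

Offset 0: leading byte 0xF0 = 11110000 → 4-byte char #1 = F0 9F 98 84.
Offset 4: leading byte 0xE2 = 11100010 → 3-byte char #2 = E2 9B BB.
Offset 7: leading byte 0xF3 = 11110011 → 4-byte char #3 = F3 B8 90 A6.
Offset 11: leading byte 0xDF = 11011111 → 2-byte char #4 = DF 81.
Offset 13: leading byte 0xF0 = 11110000 → 4-byte char #5 = F0 90 90 9B.
Offset 17: leading byte 0xE5 = 11100101 → 3-byte char #6 = E5 AA AB.
Offset 20: leading byte 0xE7 = 11100111 → 3-byte char #7 = E7 9B A2.
Offset 23: leading byte 0xF0 = 11110000 → 4-byte char #8 = F0 A1 94 98.
Leading byte 0xF0 = 11110000 matches 11110xxx → 4-byte sequence.
Byte 1: 0xF0 = 11110000, payload 000 (3 bits).
Byte 2: 0xA1 = 10100001 (10xxxxxx ✓), payload 100001.
Byte 3: 0x94 = 10010100 (10xxxxxx ✓), payload 010100.
Byte 4: 0x98 = 10011000 (10xxxxxx ✓), payload 011000.
Concatenate: 000100001010100011000 = 0x21518 (21 bits → U+21518).

U+21518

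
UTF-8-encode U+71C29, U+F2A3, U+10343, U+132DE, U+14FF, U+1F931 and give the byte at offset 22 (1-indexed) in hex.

1-indexed offset 22 is 0-indexed offset 21.
U+71C29 → 4-byte form F1 B1 B0 A9 at offsets 0–3.
U+F2A3 → 3-byte form EF 8A A3 at offsets 4–6.
U+10343 → 4-byte form F0 90 8D 83 at offsets 7–10.
U+132DE → 4-byte form F0 93 8B 9E at offsets 11–14.
U+14FF → 3-byte form E1 93 BF at offsets 15–17.
U+1F931 → 4-byte form F0 9F A4 B1 at offsets 18–21.
Offset 21 falls in char 6's range; it's byte 4 of F0 9F A4 B1 = 0xB1.

0xB1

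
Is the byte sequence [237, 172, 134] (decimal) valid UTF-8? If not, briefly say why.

Structurally a 3-byte sequence; payload = 0xDB06.
But 0xDB06 is in U+D800–U+DFFF, the surrogate range. Surrogates are not Unicode scalar values and are forbidden in UTF-8.

invalid (encodes a surrogate (U+D800–U+DFFF))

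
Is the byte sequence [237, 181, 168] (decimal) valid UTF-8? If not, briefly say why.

invalid (encodes a surrogate (U+D800–U+DFFF))

Structurally a 3-byte sequence; payload = 0xDD68.
But 0xDD68 is in U+D800–U+DFFF, the surrogate range. Surrogates are not Unicode scalar values and are forbidden in UTF-8.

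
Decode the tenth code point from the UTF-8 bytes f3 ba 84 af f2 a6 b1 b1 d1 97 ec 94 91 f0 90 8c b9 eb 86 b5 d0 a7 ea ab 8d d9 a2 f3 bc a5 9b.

U+FC95B

Offset 0: leading byte 0xF3 = 11110011 → 4-byte char #1 = F3 BA 84 AF.
Offset 4: leading byte 0xF2 = 11110010 → 4-byte char #2 = F2 A6 B1 B1.
Offset 8: leading byte 0xD1 = 11010001 → 2-byte char #3 = D1 97.
Offset 10: leading byte 0xEC = 11101100 → 3-byte char #4 = EC 94 91.
Offset 13: leading byte 0xF0 = 11110000 → 4-byte char #5 = F0 90 8C B9.
Offset 17: leading byte 0xEB = 11101011 → 3-byte char #6 = EB 86 B5.
Offset 20: leading byte 0xD0 = 11010000 → 2-byte char #7 = D0 A7.
Offset 22: leading byte 0xEA = 11101010 → 3-byte char #8 = EA AB 8D.
Offset 25: leading byte 0xD9 = 11011001 → 2-byte char #9 = D9 A2.
Offset 27: leading byte 0xF3 = 11110011 → 4-byte char #10 = F3 BC A5 9B.
Leading byte 0xF3 = 11110011 matches 11110xxx → 4-byte sequence.
Byte 1: 0xF3 = 11110011, payload 011 (3 bits).
Byte 2: 0xBC = 10111100 (10xxxxxx ✓), payload 111100.
Byte 3: 0xA5 = 10100101 (10xxxxxx ✓), payload 100101.
Byte 4: 0x9B = 10011011 (10xxxxxx ✓), payload 011011.
Concatenate: 011111100100101011011 = 0xFC95B (21 bits → U+FC95B).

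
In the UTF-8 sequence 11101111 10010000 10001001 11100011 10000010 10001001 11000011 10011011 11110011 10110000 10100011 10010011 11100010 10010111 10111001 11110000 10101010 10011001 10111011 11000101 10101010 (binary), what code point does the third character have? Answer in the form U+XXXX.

Offset 0: leading byte 0xEF = 11101111 → 3-byte char #1 = EF 90 89.
Offset 3: leading byte 0xE3 = 11100011 → 3-byte char #2 = E3 82 89.
Offset 6: leading byte 0xC3 = 11000011 → 2-byte char #3 = C3 9B.
Leading byte 0xC3 = 11000011 matches 110xxxxx → 2-byte sequence.
Byte 1: 0xC3 = 11000011, payload 00011 (5 bits).
Byte 2: 0x9B = 10011011 (10xxxxxx ✓), payload 011011.
Concatenate: 00011011011 = 0xDB (11 bits → U+00DB).

U+00DB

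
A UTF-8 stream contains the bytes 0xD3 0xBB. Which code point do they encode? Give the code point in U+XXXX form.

U+04FB

Leading byte 0xD3 = 11010011 matches 110xxxxx → 2-byte sequence.
Byte 1: 0xD3 = 11010011, payload 10011 (5 bits).
Byte 2: 0xBB = 10111011 (10xxxxxx ✓), payload 111011.
Concatenate: 10011111011 = 0x4FB (11 bits → U+04FB).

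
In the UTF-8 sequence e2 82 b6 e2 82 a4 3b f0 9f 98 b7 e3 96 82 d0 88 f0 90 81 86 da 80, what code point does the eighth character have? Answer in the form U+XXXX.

U+0680

Offset 0: leading byte 0xE2 = 11100010 → 3-byte char #1 = E2 82 B6.
Offset 3: leading byte 0xE2 = 11100010 → 3-byte char #2 = E2 82 A4.
Offset 6: leading byte 0x3B = 00111011 → 1-byte char #3 = 3B.
Offset 7: leading byte 0xF0 = 11110000 → 4-byte char #4 = F0 9F 98 B7.
Offset 11: leading byte 0xE3 = 11100011 → 3-byte char #5 = E3 96 82.
Offset 14: leading byte 0xD0 = 11010000 → 2-byte char #6 = D0 88.
Offset 16: leading byte 0xF0 = 11110000 → 4-byte char #7 = F0 90 81 86.
Offset 20: leading byte 0xDA = 11011010 → 2-byte char #8 = DA 80.
Leading byte 0xDA = 11011010 matches 110xxxxx → 2-byte sequence.
Byte 1: 0xDA = 11011010, payload 11010 (5 bits).
Byte 2: 0x80 = 10000000 (10xxxxxx ✓), payload 000000.
Concatenate: 11010000000 = 0x680 (11 bits → U+0680).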